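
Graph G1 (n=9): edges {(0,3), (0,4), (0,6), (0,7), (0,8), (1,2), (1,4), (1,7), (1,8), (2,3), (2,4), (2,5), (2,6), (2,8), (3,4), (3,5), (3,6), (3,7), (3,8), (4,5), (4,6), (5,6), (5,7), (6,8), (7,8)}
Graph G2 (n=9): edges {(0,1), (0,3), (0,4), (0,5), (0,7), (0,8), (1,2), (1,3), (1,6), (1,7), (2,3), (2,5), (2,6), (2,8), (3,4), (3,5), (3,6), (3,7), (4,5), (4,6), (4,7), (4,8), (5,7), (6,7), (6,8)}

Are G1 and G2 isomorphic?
Yes, isomorphic

The graphs are isomorphic.
One valid mapping φ: V(G1) → V(G2): 0→1, 1→8, 2→4, 3→3, 4→0, 5→5, 6→7, 7→2, 8→6

Verify φ preserves adjacency — for each edge of G1, its image is an edge of G2:
  (0,3) → (φ(0),φ(3)) = (1,3) ∈ E(G2) ✓
  (0,4) → (φ(0),φ(4)) = (0,1) ∈ E(G2) ✓
  (0,6) → (φ(0),φ(6)) = (1,7) ∈ E(G2) ✓
  (0,7) → (φ(0),φ(7)) = (1,2) ∈ E(G2) ✓
  (0,8) → (φ(0),φ(8)) = (1,6) ∈ E(G2) ✓
  (1,2) → (φ(1),φ(2)) = (4,8) ∈ E(G2) ✓
  (1,4) → (φ(1),φ(4)) = (0,8) ∈ E(G2) ✓
  (1,7) → (φ(1),φ(7)) = (2,8) ∈ E(G2) ✓
  (1,8) → (φ(1),φ(8)) = (6,8) ∈ E(G2) ✓
  (2,3) → (φ(2),φ(3)) = (3,4) ∈ E(G2) ✓
  (2,4) → (φ(2),φ(4)) = (0,4) ∈ E(G2) ✓
  (2,5) → (φ(2),φ(5)) = (4,5) ∈ E(G2) ✓
  (2,6) → (φ(2),φ(6)) = (4,7) ∈ E(G2) ✓
  (2,8) → (φ(2),φ(8)) = (4,6) ∈ E(G2) ✓
  (3,4) → (φ(3),φ(4)) = (0,3) ∈ E(G2) ✓
  (3,5) → (φ(3),φ(5)) = (3,5) ∈ E(G2) ✓
  (3,6) → (φ(3),φ(6)) = (3,7) ∈ E(G2) ✓
  (3,7) → (φ(3),φ(7)) = (2,3) ∈ E(G2) ✓
  (3,8) → (φ(3),φ(8)) = (3,6) ∈ E(G2) ✓
  (4,5) → (φ(4),φ(5)) = (0,5) ∈ E(G2) ✓
  (4,6) → (φ(4),φ(6)) = (0,7) ∈ E(G2) ✓
  (5,6) → (φ(5),φ(6)) = (5,7) ∈ E(G2) ✓
  (5,7) → (φ(5),φ(7)) = (2,5) ∈ E(G2) ✓
  (6,8) → (φ(6),φ(8)) = (6,7) ∈ E(G2) ✓
  (7,8) → (φ(7),φ(8)) = (2,6) ∈ E(G2) ✓
All 25 edges of G1 map to edges of G2, and |E(G1)| = |E(G2)| = 25, so φ is a bijection on edges as well as vertices. Hence G1 ≅ G2.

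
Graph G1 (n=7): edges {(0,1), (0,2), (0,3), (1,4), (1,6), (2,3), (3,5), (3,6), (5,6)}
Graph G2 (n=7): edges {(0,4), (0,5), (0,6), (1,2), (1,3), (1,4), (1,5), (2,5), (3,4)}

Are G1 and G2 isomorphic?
Yes, isomorphic

The graphs are isomorphic.
One valid mapping φ: V(G1) → V(G2): 0→4, 1→0, 2→3, 3→1, 4→6, 5→2, 6→5

Verify φ preserves adjacency — for each edge of G1, its image is an edge of G2:
  (0,1) → (φ(0),φ(1)) = (0,4) ∈ E(G2) ✓
  (0,2) → (φ(0),φ(2)) = (3,4) ∈ E(G2) ✓
  (0,3) → (φ(0),φ(3)) = (1,4) ∈ E(G2) ✓
  (1,4) → (φ(1),φ(4)) = (0,6) ∈ E(G2) ✓
  (1,6) → (φ(1),φ(6)) = (0,5) ∈ E(G2) ✓
  (2,3) → (φ(2),φ(3)) = (1,3) ∈ E(G2) ✓
  (3,5) → (φ(3),φ(5)) = (1,2) ∈ E(G2) ✓
  (3,6) → (φ(3),φ(6)) = (1,5) ∈ E(G2) ✓
  (5,6) → (φ(5),φ(6)) = (2,5) ∈ E(G2) ✓
All 9 edges of G1 map to edges of G2, and |E(G1)| = |E(G2)| = 9, so φ is a bijection on edges as well as vertices. Hence G1 ≅ G2.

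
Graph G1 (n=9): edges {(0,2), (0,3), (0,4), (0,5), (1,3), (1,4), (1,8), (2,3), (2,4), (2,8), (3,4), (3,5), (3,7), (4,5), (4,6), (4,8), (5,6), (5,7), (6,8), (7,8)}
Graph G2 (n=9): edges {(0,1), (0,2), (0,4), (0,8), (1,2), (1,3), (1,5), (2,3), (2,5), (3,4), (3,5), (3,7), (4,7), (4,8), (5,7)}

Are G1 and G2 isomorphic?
No, not isomorphic

The graphs are NOT isomorphic.

Degrees in G1: deg(0)=4, deg(1)=3, deg(2)=4, deg(3)=6, deg(4)=7, deg(5)=5, deg(6)=3, deg(7)=3, deg(8)=5.
Sorted degree sequence of G1: [7, 6, 5, 5, 4, 4, 3, 3, 3].
Degrees in G2: deg(0)=4, deg(1)=4, deg(2)=4, deg(3)=5, deg(4)=4, deg(5)=4, deg(6)=0, deg(7)=3, deg(8)=2.
Sorted degree sequence of G2: [5, 4, 4, 4, 4, 4, 3, 2, 0].
The (sorted) degree sequence is an isomorphism invariant, so since G1 and G2 have different degree sequences they cannot be isomorphic.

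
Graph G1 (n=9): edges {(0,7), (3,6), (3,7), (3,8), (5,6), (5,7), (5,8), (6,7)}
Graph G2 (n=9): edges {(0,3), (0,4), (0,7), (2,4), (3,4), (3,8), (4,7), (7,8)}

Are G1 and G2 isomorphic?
Yes, isomorphic

The graphs are isomorphic.
One valid mapping φ: V(G1) → V(G2): 0→2, 1→1, 2→5, 3→3, 4→6, 5→7, 6→0, 7→4, 8→8

Verify φ preserves adjacency — for each edge of G1, its image is an edge of G2:
  (0,7) → (φ(0),φ(7)) = (2,4) ∈ E(G2) ✓
  (3,6) → (φ(3),φ(6)) = (0,3) ∈ E(G2) ✓
  (3,7) → (φ(3),φ(7)) = (3,4) ∈ E(G2) ✓
  (3,8) → (φ(3),φ(8)) = (3,8) ∈ E(G2) ✓
  (5,6) → (φ(5),φ(6)) = (0,7) ∈ E(G2) ✓
  (5,7) → (φ(5),φ(7)) = (4,7) ∈ E(G2) ✓
  (5,8) → (φ(5),φ(8)) = (7,8) ∈ E(G2) ✓
  (6,7) → (φ(6),φ(7)) = (0,4) ∈ E(G2) ✓
All 8 edges of G1 map to edges of G2, and |E(G1)| = |E(G2)| = 8, so φ is a bijection on edges as well as vertices. Hence G1 ≅ G2.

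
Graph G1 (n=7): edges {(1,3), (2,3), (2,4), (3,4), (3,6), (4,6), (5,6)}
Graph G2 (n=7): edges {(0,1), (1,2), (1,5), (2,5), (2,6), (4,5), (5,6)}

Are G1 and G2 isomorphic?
Yes, isomorphic

The graphs are isomorphic.
One valid mapping φ: V(G1) → V(G2): 0→3, 1→4, 2→6, 3→5, 4→2, 5→0, 6→1

Verify φ preserves adjacency — for each edge of G1, its image is an edge of G2:
  (1,3) → (φ(1),φ(3)) = (4,5) ∈ E(G2) ✓
  (2,3) → (φ(2),φ(3)) = (5,6) ∈ E(G2) ✓
  (2,4) → (φ(2),φ(4)) = (2,6) ∈ E(G2) ✓
  (3,4) → (φ(3),φ(4)) = (2,5) ∈ E(G2) ✓
  (3,6) → (φ(3),φ(6)) = (1,5) ∈ E(G2) ✓
  (4,6) → (φ(4),φ(6)) = (1,2) ∈ E(G2) ✓
  (5,6) → (φ(5),φ(6)) = (0,1) ∈ E(G2) ✓
All 7 edges of G1 map to edges of G2, and |E(G1)| = |E(G2)| = 7, so φ is a bijection on edges as well as vertices. Hence G1 ≅ G2.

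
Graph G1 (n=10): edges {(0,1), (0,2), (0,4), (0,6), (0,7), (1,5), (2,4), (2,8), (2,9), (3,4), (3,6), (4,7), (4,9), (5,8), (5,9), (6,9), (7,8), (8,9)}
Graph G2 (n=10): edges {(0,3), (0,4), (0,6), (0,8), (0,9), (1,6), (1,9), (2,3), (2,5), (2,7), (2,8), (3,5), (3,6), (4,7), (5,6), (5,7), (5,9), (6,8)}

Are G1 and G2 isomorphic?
Yes, isomorphic

The graphs are isomorphic.
One valid mapping φ: V(G1) → V(G2): 0→0, 1→4, 2→3, 3→1, 4→6, 5→7, 6→9, 7→8, 8→2, 9→5

Verify φ preserves adjacency — for each edge of G1, its image is an edge of G2:
  (0,1) → (φ(0),φ(1)) = (0,4) ∈ E(G2) ✓
  (0,2) → (φ(0),φ(2)) = (0,3) ∈ E(G2) ✓
  (0,4) → (φ(0),φ(4)) = (0,6) ∈ E(G2) ✓
  (0,6) → (φ(0),φ(6)) = (0,9) ∈ E(G2) ✓
  (0,7) → (φ(0),φ(7)) = (0,8) ∈ E(G2) ✓
  (1,5) → (φ(1),φ(5)) = (4,7) ∈ E(G2) ✓
  (2,4) → (φ(2),φ(4)) = (3,6) ∈ E(G2) ✓
  (2,8) → (φ(2),φ(8)) = (2,3) ∈ E(G2) ✓
  (2,9) → (φ(2),φ(9)) = (3,5) ∈ E(G2) ✓
  (3,4) → (φ(3),φ(4)) = (1,6) ∈ E(G2) ✓
  (3,6) → (φ(3),φ(6)) = (1,9) ∈ E(G2) ✓
  (4,7) → (φ(4),φ(7)) = (6,8) ∈ E(G2) ✓
  (4,9) → (φ(4),φ(9)) = (5,6) ∈ E(G2) ✓
  (5,8) → (φ(5),φ(8)) = (2,7) ∈ E(G2) ✓
  (5,9) → (φ(5),φ(9)) = (5,7) ∈ E(G2) ✓
  (6,9) → (φ(6),φ(9)) = (5,9) ∈ E(G2) ✓
  (7,8) → (φ(7),φ(8)) = (2,8) ∈ E(G2) ✓
  (8,9) → (φ(8),φ(9)) = (2,5) ∈ E(G2) ✓
All 18 edges of G1 map to edges of G2, and |E(G1)| = |E(G2)| = 18, so φ is a bijection on edges as well as vertices. Hence G1 ≅ G2.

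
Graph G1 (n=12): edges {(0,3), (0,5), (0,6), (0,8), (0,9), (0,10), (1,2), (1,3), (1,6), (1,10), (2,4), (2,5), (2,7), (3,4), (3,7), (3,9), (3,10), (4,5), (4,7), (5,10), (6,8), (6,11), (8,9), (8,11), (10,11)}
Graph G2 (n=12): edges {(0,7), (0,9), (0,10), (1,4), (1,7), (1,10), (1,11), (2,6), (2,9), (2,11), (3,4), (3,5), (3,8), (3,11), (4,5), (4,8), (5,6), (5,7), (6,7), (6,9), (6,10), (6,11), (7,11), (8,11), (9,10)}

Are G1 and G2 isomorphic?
Yes, isomorphic

The graphs are isomorphic.
One valid mapping φ: V(G1) → V(G2): 0→6, 1→1, 2→4, 3→11, 4→3, 5→5, 6→10, 7→8, 8→9, 9→2, 10→7, 11→0

Verify φ preserves adjacency — for each edge of G1, its image is an edge of G2:
  (0,3) → (φ(0),φ(3)) = (6,11) ∈ E(G2) ✓
  (0,5) → (φ(0),φ(5)) = (5,6) ∈ E(G2) ✓
  (0,6) → (φ(0),φ(6)) = (6,10) ∈ E(G2) ✓
  (0,8) → (φ(0),φ(8)) = (6,9) ∈ E(G2) ✓
  (0,9) → (φ(0),φ(9)) = (2,6) ∈ E(G2) ✓
  (0,10) → (φ(0),φ(10)) = (6,7) ∈ E(G2) ✓
  (1,2) → (φ(1),φ(2)) = (1,4) ∈ E(G2) ✓
  (1,3) → (φ(1),φ(3)) = (1,11) ∈ E(G2) ✓
  (1,6) → (φ(1),φ(6)) = (1,10) ∈ E(G2) ✓
  (1,10) → (φ(1),φ(10)) = (1,7) ∈ E(G2) ✓
  (2,4) → (φ(2),φ(4)) = (3,4) ∈ E(G2) ✓
  (2,5) → (φ(2),φ(5)) = (4,5) ∈ E(G2) ✓
  (2,7) → (φ(2),φ(7)) = (4,8) ∈ E(G2) ✓
  (3,4) → (φ(3),φ(4)) = (3,11) ∈ E(G2) ✓
  (3,7) → (φ(3),φ(7)) = (8,11) ∈ E(G2) ✓
  (3,9) → (φ(3),φ(9)) = (2,11) ∈ E(G2) ✓
  (3,10) → (φ(3),φ(10)) = (7,11) ∈ E(G2) ✓
  (4,5) → (φ(4),φ(5)) = (3,5) ∈ E(G2) ✓
  (4,7) → (φ(4),φ(7)) = (3,8) ∈ E(G2) ✓
  (5,10) → (φ(5),φ(10)) = (5,7) ∈ E(G2) ✓
  (6,8) → (φ(6),φ(8)) = (9,10) ∈ E(G2) ✓
  (6,11) → (φ(6),φ(11)) = (0,10) ∈ E(G2) ✓
  (8,9) → (φ(8),φ(9)) = (2,9) ∈ E(G2) ✓
  (8,11) → (φ(8),φ(11)) = (0,9) ∈ E(G2) ✓
  (10,11) → (φ(10),φ(11)) = (0,7) ∈ E(G2) ✓
All 25 edges of G1 map to edges of G2, and |E(G1)| = |E(G2)| = 25, so φ is a bijection on edges as well as vertices. Hence G1 ≅ G2.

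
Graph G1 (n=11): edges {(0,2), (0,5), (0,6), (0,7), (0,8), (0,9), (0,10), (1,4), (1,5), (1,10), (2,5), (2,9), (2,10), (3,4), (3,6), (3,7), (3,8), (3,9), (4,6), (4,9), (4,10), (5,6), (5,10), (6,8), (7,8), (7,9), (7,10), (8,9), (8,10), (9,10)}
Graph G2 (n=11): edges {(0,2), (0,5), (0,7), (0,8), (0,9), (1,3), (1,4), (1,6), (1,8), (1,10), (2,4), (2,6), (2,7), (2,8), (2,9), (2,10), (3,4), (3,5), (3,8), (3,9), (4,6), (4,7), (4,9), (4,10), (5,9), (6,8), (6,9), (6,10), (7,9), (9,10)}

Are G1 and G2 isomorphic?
Yes, isomorphic

The graphs are isomorphic.
One valid mapping φ: V(G1) → V(G2): 0→2, 1→5, 2→7, 3→1, 4→3, 5→0, 6→8, 7→10, 8→6, 9→4, 10→9

Verify φ preserves adjacency — for each edge of G1, its image is an edge of G2:
  (0,2) → (φ(0),φ(2)) = (2,7) ∈ E(G2) ✓
  (0,5) → (φ(0),φ(5)) = (0,2) ∈ E(G2) ✓
  (0,6) → (φ(0),φ(6)) = (2,8) ∈ E(G2) ✓
  (0,7) → (φ(0),φ(7)) = (2,10) ∈ E(G2) ✓
  (0,8) → (φ(0),φ(8)) = (2,6) ∈ E(G2) ✓
  (0,9) → (φ(0),φ(9)) = (2,4) ∈ E(G2) ✓
  (0,10) → (φ(0),φ(10)) = (2,9) ∈ E(G2) ✓
  (1,4) → (φ(1),φ(4)) = (3,5) ∈ E(G2) ✓
  (1,5) → (φ(1),φ(5)) = (0,5) ∈ E(G2) ✓
  (1,10) → (φ(1),φ(10)) = (5,9) ∈ E(G2) ✓
  (2,5) → (φ(2),φ(5)) = (0,7) ∈ E(G2) ✓
  (2,9) → (φ(2),φ(9)) = (4,7) ∈ E(G2) ✓
  (2,10) → (φ(2),φ(10)) = (7,9) ∈ E(G2) ✓
  (3,4) → (φ(3),φ(4)) = (1,3) ∈ E(G2) ✓
  (3,6) → (φ(3),φ(6)) = (1,8) ∈ E(G2) ✓
  (3,7) → (φ(3),φ(7)) = (1,10) ∈ E(G2) ✓
  (3,8) → (φ(3),φ(8)) = (1,6) ∈ E(G2) ✓
  (3,9) → (φ(3),φ(9)) = (1,4) ∈ E(G2) ✓
  (4,6) → (φ(4),φ(6)) = (3,8) ∈ E(G2) ✓
  (4,9) → (φ(4),φ(9)) = (3,4) ∈ E(G2) ✓
  (4,10) → (φ(4),φ(10)) = (3,9) ∈ E(G2) ✓
  (5,6) → (φ(5),φ(6)) = (0,8) ∈ E(G2) ✓
  (5,10) → (φ(5),φ(10)) = (0,9) ∈ E(G2) ✓
  (6,8) → (φ(6),φ(8)) = (6,8) ∈ E(G2) ✓
  (7,8) → (φ(7),φ(8)) = (6,10) ∈ E(G2) ✓
  (7,9) → (φ(7),φ(9)) = (4,10) ∈ E(G2) ✓
  (7,10) → (φ(7),φ(10)) = (9,10) ∈ E(G2) ✓
  (8,9) → (φ(8),φ(9)) = (4,6) ∈ E(G2) ✓
  (8,10) → (φ(8),φ(10)) = (6,9) ∈ E(G2) ✓
  (9,10) → (φ(9),φ(10)) = (4,9) ∈ E(G2) ✓
All 30 edges of G1 map to edges of G2, and |E(G1)| = |E(G2)| = 30, so φ is a bijection on edges as well as vertices. Hence G1 ≅ G2.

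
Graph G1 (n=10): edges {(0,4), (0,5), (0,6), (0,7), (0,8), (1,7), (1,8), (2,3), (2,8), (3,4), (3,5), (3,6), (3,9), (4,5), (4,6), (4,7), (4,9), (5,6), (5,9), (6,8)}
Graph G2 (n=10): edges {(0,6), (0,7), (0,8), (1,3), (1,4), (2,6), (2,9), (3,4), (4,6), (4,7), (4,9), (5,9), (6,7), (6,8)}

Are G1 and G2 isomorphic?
No, not isomorphic

The graphs are NOT isomorphic.

Degrees in G1: deg(0)=5, deg(1)=2, deg(2)=2, deg(3)=5, deg(4)=6, deg(5)=5, deg(6)=5, deg(7)=3, deg(8)=4, deg(9)=3.
Sorted degree sequence of G1: [6, 5, 5, 5, 5, 4, 3, 3, 2, 2].
Degrees in G2: deg(0)=3, deg(1)=2, deg(2)=2, deg(3)=2, deg(4)=5, deg(5)=1, deg(6)=5, deg(7)=3, deg(8)=2, deg(9)=3.
Sorted degree sequence of G2: [5, 5, 3, 3, 3, 2, 2, 2, 2, 1].
The (sorted) degree sequence is an isomorphism invariant, so since G1 and G2 have different degree sequences they cannot be isomorphic.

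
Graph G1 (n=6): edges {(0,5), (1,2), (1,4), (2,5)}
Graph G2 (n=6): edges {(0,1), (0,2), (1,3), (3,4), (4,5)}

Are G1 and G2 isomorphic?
No, not isomorphic

The graphs are NOT isomorphic.

Connected components of G1: 2 component(s) with vertex sets [[3], [0, 1, 2, 4, 5]], sizes [1, 5].
Connected components of G2: 1 component(s) with vertex sets [[0, 1, 2, 3, 4, 5]], sizes [6].
The number of connected components (and the multiset of component sizes) is an isomorphism invariant — an isomorphism maps each component of G1 bijectively onto a component of G2. Since G1 has 2 component(s) and G2 has 1, they cannot be isomorphic.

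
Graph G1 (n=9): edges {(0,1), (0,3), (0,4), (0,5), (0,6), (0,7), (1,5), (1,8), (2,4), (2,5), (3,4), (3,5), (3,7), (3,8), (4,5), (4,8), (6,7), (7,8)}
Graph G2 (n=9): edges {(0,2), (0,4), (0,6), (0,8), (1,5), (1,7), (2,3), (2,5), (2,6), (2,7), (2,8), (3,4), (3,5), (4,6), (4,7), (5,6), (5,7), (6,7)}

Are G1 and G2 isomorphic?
Yes, isomorphic

The graphs are isomorphic.
One valid mapping φ: V(G1) → V(G2): 0→2, 1→3, 2→1, 3→6, 4→7, 5→5, 6→8, 7→0, 8→4

Verify φ preserves adjacency — for each edge of G1, its image is an edge of G2:
  (0,1) → (φ(0),φ(1)) = (2,3) ∈ E(G2) ✓
  (0,3) → (φ(0),φ(3)) = (2,6) ∈ E(G2) ✓
  (0,4) → (φ(0),φ(4)) = (2,7) ∈ E(G2) ✓
  (0,5) → (φ(0),φ(5)) = (2,5) ∈ E(G2) ✓
  (0,6) → (φ(0),φ(6)) = (2,8) ∈ E(G2) ✓
  (0,7) → (φ(0),φ(7)) = (0,2) ∈ E(G2) ✓
  (1,5) → (φ(1),φ(5)) = (3,5) ∈ E(G2) ✓
  (1,8) → (φ(1),φ(8)) = (3,4) ∈ E(G2) ✓
  (2,4) → (φ(2),φ(4)) = (1,7) ∈ E(G2) ✓
  (2,5) → (φ(2),φ(5)) = (1,5) ∈ E(G2) ✓
  (3,4) → (φ(3),φ(4)) = (6,7) ∈ E(G2) ✓
  (3,5) → (φ(3),φ(5)) = (5,6) ∈ E(G2) ✓
  (3,7) → (φ(3),φ(7)) = (0,6) ∈ E(G2) ✓
  (3,8) → (φ(3),φ(8)) = (4,6) ∈ E(G2) ✓
  (4,5) → (φ(4),φ(5)) = (5,7) ∈ E(G2) ✓
  (4,8) → (φ(4),φ(8)) = (4,7) ∈ E(G2) ✓
  (6,7) → (φ(6),φ(7)) = (0,8) ∈ E(G2) ✓
  (7,8) → (φ(7),φ(8)) = (0,4) ∈ E(G2) ✓
All 18 edges of G1 map to edges of G2, and |E(G1)| = |E(G2)| = 18, so φ is a bijection on edges as well as vertices. Hence G1 ≅ G2.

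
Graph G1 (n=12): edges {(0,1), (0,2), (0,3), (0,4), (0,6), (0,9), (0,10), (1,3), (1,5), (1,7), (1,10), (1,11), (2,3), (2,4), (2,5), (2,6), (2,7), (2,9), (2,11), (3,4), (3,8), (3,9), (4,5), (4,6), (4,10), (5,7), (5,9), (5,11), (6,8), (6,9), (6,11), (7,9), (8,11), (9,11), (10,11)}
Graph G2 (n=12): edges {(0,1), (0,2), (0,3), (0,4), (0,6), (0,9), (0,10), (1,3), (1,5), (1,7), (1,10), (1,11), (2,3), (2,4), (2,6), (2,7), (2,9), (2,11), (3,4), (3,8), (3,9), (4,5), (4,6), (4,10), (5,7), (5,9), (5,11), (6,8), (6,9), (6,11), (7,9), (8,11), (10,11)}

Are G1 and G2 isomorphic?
No, not isomorphic

The graphs are NOT isomorphic.

Counting edges: G1 has 35 edge(s); G2 has 33 edge(s).
Edge count is an isomorphism invariant (a bijection on vertices induces a bijection on edges), so differing edge counts rule out isomorphism.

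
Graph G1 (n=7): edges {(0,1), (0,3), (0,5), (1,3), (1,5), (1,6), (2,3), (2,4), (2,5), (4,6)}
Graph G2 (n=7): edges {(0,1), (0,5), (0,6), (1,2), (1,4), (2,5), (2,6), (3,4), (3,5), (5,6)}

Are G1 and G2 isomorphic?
Yes, isomorphic

The graphs are isomorphic.
One valid mapping φ: V(G1) → V(G2): 0→6, 1→5, 2→1, 3→0, 4→4, 5→2, 6→3

Verify φ preserves adjacency — for each edge of G1, its image is an edge of G2:
  (0,1) → (φ(0),φ(1)) = (5,6) ∈ E(G2) ✓
  (0,3) → (φ(0),φ(3)) = (0,6) ∈ E(G2) ✓
  (0,5) → (φ(0),φ(5)) = (2,6) ∈ E(G2) ✓
  (1,3) → (φ(1),φ(3)) = (0,5) ∈ E(G2) ✓
  (1,5) → (φ(1),φ(5)) = (2,5) ∈ E(G2) ✓
  (1,6) → (φ(1),φ(6)) = (3,5) ∈ E(G2) ✓
  (2,3) → (φ(2),φ(3)) = (0,1) ∈ E(G2) ✓
  (2,4) → (φ(2),φ(4)) = (1,4) ∈ E(G2) ✓
  (2,5) → (φ(2),φ(5)) = (1,2) ∈ E(G2) ✓
  (4,6) → (φ(4),φ(6)) = (3,4) ∈ E(G2) ✓
All 10 edges of G1 map to edges of G2, and |E(G1)| = |E(G2)| = 10, so φ is a bijection on edges as well as vertices. Hence G1 ≅ G2.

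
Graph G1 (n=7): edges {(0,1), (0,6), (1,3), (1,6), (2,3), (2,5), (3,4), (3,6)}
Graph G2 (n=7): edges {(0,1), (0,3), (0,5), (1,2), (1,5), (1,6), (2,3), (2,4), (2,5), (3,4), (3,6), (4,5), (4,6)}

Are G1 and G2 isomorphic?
No, not isomorphic

The graphs are NOT isomorphic.

Degrees in G1: deg(0)=2, deg(1)=3, deg(2)=2, deg(3)=4, deg(4)=1, deg(5)=1, deg(6)=3.
Sorted degree sequence of G1: [4, 3, 3, 2, 2, 1, 1].
Degrees in G2: deg(0)=3, deg(1)=4, deg(2)=4, deg(3)=4, deg(4)=4, deg(5)=4, deg(6)=3.
Sorted degree sequence of G2: [4, 4, 4, 4, 4, 3, 3].
The (sorted) degree sequence is an isomorphism invariant, so since G1 and G2 have different degree sequences they cannot be isomorphic.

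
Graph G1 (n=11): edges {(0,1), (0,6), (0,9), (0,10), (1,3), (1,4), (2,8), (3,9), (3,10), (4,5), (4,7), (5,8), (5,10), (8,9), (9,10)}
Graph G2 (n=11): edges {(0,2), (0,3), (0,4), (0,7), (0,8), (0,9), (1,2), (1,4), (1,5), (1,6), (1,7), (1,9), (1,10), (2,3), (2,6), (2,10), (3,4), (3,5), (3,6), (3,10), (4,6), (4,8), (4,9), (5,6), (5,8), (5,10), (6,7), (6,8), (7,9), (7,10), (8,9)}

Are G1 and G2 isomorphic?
No, not isomorphic

The graphs are NOT isomorphic.

Counting triangles (3-cliques): G1 has 2, G2 has 23.
Triangle count is an isomorphism invariant, so differing triangle counts rule out isomorphism.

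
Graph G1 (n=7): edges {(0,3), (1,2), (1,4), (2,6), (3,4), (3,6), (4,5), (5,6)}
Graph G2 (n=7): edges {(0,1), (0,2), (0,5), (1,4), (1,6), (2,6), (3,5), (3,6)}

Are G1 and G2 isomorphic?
Yes, isomorphic

The graphs are isomorphic.
One valid mapping φ: V(G1) → V(G2): 0→4, 1→3, 2→5, 3→1, 4→6, 5→2, 6→0

Verify φ preserves adjacency — for each edge of G1, its image is an edge of G2:
  (0,3) → (φ(0),φ(3)) = (1,4) ∈ E(G2) ✓
  (1,2) → (φ(1),φ(2)) = (3,5) ∈ E(G2) ✓
  (1,4) → (φ(1),φ(4)) = (3,6) ∈ E(G2) ✓
  (2,6) → (φ(2),φ(6)) = (0,5) ∈ E(G2) ✓
  (3,4) → (φ(3),φ(4)) = (1,6) ∈ E(G2) ✓
  (3,6) → (φ(3),φ(6)) = (0,1) ∈ E(G2) ✓
  (4,5) → (φ(4),φ(5)) = (2,6) ∈ E(G2) ✓
  (5,6) → (φ(5),φ(6)) = (0,2) ∈ E(G2) ✓
All 8 edges of G1 map to edges of G2, and |E(G1)| = |E(G2)| = 8, so φ is a bijection on edges as well as vertices. Hence G1 ≅ G2.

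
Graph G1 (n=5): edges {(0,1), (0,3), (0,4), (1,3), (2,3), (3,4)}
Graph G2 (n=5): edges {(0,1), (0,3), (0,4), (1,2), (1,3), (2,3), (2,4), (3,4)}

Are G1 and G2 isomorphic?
No, not isomorphic

The graphs are NOT isomorphic.

Counting edges: G1 has 6 edge(s); G2 has 8 edge(s).
Edge count is an isomorphism invariant (a bijection on vertices induces a bijection on edges), so differing edge counts rule out isomorphism.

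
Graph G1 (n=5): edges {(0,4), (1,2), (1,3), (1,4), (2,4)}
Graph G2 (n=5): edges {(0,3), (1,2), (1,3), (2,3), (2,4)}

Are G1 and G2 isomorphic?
Yes, isomorphic

The graphs are isomorphic.
One valid mapping φ: V(G1) → V(G2): 0→0, 1→2, 2→1, 3→4, 4→3

Verify φ preserves adjacency — for each edge of G1, its image is an edge of G2:
  (0,4) → (φ(0),φ(4)) = (0,3) ∈ E(G2) ✓
  (1,2) → (φ(1),φ(2)) = (1,2) ∈ E(G2) ✓
  (1,3) → (φ(1),φ(3)) = (2,4) ∈ E(G2) ✓
  (1,4) → (φ(1),φ(4)) = (2,3) ∈ E(G2) ✓
  (2,4) → (φ(2),φ(4)) = (1,3) ∈ E(G2) ✓
All 5 edges of G1 map to edges of G2, and |E(G1)| = |E(G2)| = 5, so φ is a bijection on edges as well as vertices. Hence G1 ≅ G2.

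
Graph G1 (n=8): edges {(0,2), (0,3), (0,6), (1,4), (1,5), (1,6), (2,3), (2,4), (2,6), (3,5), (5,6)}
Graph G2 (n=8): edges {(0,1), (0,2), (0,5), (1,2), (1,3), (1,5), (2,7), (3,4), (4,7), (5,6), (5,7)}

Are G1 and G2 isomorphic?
No, not isomorphic

The graphs are NOT isomorphic.

Counting triangles (3-cliques): G1 has 3, G2 has 2.
Triangle count is an isomorphism invariant, so differing triangle counts rule out isomorphism.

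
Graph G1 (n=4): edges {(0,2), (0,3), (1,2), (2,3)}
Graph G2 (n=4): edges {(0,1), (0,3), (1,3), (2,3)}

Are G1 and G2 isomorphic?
Yes, isomorphic

The graphs are isomorphic.
One valid mapping φ: V(G1) → V(G2): 0→0, 1→2, 2→3, 3→1

Verify φ preserves adjacency — for each edge of G1, its image is an edge of G2:
  (0,2) → (φ(0),φ(2)) = (0,3) ∈ E(G2) ✓
  (0,3) → (φ(0),φ(3)) = (0,1) ∈ E(G2) ✓
  (1,2) → (φ(1),φ(2)) = (2,3) ∈ E(G2) ✓
  (2,3) → (φ(2),φ(3)) = (1,3) ∈ E(G2) ✓
All 4 edges of G1 map to edges of G2, and |E(G1)| = |E(G2)| = 4, so φ is a bijection on edges as well as vertices. Hence G1 ≅ G2.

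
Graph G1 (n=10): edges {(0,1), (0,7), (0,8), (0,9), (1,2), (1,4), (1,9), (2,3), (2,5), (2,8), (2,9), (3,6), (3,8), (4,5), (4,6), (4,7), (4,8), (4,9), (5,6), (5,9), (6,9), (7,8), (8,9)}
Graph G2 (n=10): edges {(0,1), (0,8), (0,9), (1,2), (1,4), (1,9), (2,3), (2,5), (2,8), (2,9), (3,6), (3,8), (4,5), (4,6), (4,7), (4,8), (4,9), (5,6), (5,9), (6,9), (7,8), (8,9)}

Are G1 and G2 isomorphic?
No, not isomorphic

The graphs are NOT isomorphic.

Counting edges: G1 has 23 edge(s); G2 has 22 edge(s).
Edge count is an isomorphism invariant (a bijection on vertices induces a bijection on edges), so differing edge counts rule out isomorphism.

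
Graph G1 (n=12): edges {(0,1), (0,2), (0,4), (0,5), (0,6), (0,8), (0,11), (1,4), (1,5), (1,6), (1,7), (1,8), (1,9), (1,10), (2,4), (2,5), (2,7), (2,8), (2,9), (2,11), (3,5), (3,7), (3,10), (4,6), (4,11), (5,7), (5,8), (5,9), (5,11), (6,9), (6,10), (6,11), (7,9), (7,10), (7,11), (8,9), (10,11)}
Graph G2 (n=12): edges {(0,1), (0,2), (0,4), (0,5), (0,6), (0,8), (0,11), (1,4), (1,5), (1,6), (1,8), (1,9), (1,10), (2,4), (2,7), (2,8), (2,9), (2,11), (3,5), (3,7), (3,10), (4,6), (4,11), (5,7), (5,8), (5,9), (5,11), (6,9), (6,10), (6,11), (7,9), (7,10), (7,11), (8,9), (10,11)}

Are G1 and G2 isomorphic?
No, not isomorphic

The graphs are NOT isomorphic.

Counting edges: G1 has 37 edge(s); G2 has 35 edge(s).
Edge count is an isomorphism invariant (a bijection on vertices induces a bijection on edges), so differing edge counts rule out isomorphism.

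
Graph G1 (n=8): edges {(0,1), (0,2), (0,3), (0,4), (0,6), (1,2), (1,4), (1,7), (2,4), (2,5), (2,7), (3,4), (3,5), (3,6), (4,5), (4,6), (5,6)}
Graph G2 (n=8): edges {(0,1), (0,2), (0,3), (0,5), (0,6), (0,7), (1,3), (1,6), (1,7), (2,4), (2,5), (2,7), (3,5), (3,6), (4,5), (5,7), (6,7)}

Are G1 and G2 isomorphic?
Yes, isomorphic

The graphs are isomorphic.
One valid mapping φ: V(G1) → V(G2): 0→7, 1→2, 2→5, 3→6, 4→0, 5→3, 6→1, 7→4

Verify φ preserves adjacency — for each edge of G1, its image is an edge of G2:
  (0,1) → (φ(0),φ(1)) = (2,7) ∈ E(G2) ✓
  (0,2) → (φ(0),φ(2)) = (5,7) ∈ E(G2) ✓
  (0,3) → (φ(0),φ(3)) = (6,7) ∈ E(G2) ✓
  (0,4) → (φ(0),φ(4)) = (0,7) ∈ E(G2) ✓
  (0,6) → (φ(0),φ(6)) = (1,7) ∈ E(G2) ✓
  (1,2) → (φ(1),φ(2)) = (2,5) ∈ E(G2) ✓
  (1,4) → (φ(1),φ(4)) = (0,2) ∈ E(G2) ✓
  (1,7) → (φ(1),φ(7)) = (2,4) ∈ E(G2) ✓
  (2,4) → (φ(2),φ(4)) = (0,5) ∈ E(G2) ✓
  (2,5) → (φ(2),φ(5)) = (3,5) ∈ E(G2) ✓
  (2,7) → (φ(2),φ(7)) = (4,5) ∈ E(G2) ✓
  (3,4) → (φ(3),φ(4)) = (0,6) ∈ E(G2) ✓
  (3,5) → (φ(3),φ(5)) = (3,6) ∈ E(G2) ✓
  (3,6) → (φ(3),φ(6)) = (1,6) ∈ E(G2) ✓
  (4,5) → (φ(4),φ(5)) = (0,3) ∈ E(G2) ✓
  (4,6) → (φ(4),φ(6)) = (0,1) ∈ E(G2) ✓
  (5,6) → (φ(5),φ(6)) = (1,3) ∈ E(G2) ✓
All 17 edges of G1 map to edges of G2, and |E(G1)| = |E(G2)| = 17, so φ is a bijection on edges as well as vertices. Hence G1 ≅ G2.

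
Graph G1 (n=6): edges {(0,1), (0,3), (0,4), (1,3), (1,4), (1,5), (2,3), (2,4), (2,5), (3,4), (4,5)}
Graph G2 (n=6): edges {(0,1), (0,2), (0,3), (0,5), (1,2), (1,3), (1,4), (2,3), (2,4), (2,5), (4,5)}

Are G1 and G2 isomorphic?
Yes, isomorphic

The graphs are isomorphic.
One valid mapping φ: V(G1) → V(G2): 0→3, 1→0, 2→4, 3→1, 4→2, 5→5

Verify φ preserves adjacency — for each edge of G1, its image is an edge of G2:
  (0,1) → (φ(0),φ(1)) = (0,3) ∈ E(G2) ✓
  (0,3) → (φ(0),φ(3)) = (1,3) ∈ E(G2) ✓
  (0,4) → (φ(0),φ(4)) = (2,3) ∈ E(G2) ✓
  (1,3) → (φ(1),φ(3)) = (0,1) ∈ E(G2) ✓
  (1,4) → (φ(1),φ(4)) = (0,2) ∈ E(G2) ✓
  (1,5) → (φ(1),φ(5)) = (0,5) ∈ E(G2) ✓
  (2,3) → (φ(2),φ(3)) = (1,4) ∈ E(G2) ✓
  (2,4) → (φ(2),φ(4)) = (2,4) ∈ E(G2) ✓
  (2,5) → (φ(2),φ(5)) = (4,5) ∈ E(G2) ✓
  (3,4) → (φ(3),φ(4)) = (1,2) ∈ E(G2) ✓
  (4,5) → (φ(4),φ(5)) = (2,5) ∈ E(G2) ✓
All 11 edges of G1 map to edges of G2, and |E(G1)| = |E(G2)| = 11, so φ is a bijection on edges as well as vertices. Hence G1 ≅ G2.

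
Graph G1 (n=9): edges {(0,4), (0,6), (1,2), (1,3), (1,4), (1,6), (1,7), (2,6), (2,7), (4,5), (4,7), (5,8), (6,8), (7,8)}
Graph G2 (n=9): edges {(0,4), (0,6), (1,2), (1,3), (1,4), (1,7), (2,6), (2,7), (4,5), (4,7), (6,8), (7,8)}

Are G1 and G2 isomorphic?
No, not isomorphic

The graphs are NOT isomorphic.

Counting edges: G1 has 14 edge(s); G2 has 12 edge(s).
Edge count is an isomorphism invariant (a bijection on vertices induces a bijection on edges), so differing edge counts rule out isomorphism.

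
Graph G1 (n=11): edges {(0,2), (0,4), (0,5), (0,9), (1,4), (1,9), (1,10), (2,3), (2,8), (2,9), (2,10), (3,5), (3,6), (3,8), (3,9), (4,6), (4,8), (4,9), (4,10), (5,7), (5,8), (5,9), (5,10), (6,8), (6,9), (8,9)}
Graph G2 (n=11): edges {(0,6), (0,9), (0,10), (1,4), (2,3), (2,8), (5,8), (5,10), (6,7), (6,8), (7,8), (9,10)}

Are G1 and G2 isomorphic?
No, not isomorphic

The graphs are NOT isomorphic.

Connected components of G1: 1 component(s) with vertex sets [[0, 1, 2, 3, 4, 5, 6, 7, 8, 9, 10]], sizes [11].
Connected components of G2: 2 component(s) with vertex sets [[1, 4], [0, 2, 3, 5, 6, 7, 8, 9, 10]], sizes [2, 9].
The number of connected components (and the multiset of component sizes) is an isomorphism invariant — an isomorphism maps each component of G1 bijectively onto a component of G2. Since G1 has 1 component(s) and G2 has 2, they cannot be isomorphic.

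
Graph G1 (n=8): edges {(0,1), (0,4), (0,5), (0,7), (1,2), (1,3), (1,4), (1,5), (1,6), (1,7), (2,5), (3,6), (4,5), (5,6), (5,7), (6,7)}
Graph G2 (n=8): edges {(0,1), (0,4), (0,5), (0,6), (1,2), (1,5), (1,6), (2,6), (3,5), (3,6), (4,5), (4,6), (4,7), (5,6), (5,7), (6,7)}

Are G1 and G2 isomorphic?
Yes, isomorphic

The graphs are isomorphic.
One valid mapping φ: V(G1) → V(G2): 0→4, 1→6, 2→3, 3→2, 4→7, 5→5, 6→1, 7→0

Verify φ preserves adjacency — for each edge of G1, its image is an edge of G2:
  (0,1) → (φ(0),φ(1)) = (4,6) ∈ E(G2) ✓
  (0,4) → (φ(0),φ(4)) = (4,7) ∈ E(G2) ✓
  (0,5) → (φ(0),φ(5)) = (4,5) ∈ E(G2) ✓
  (0,7) → (φ(0),φ(7)) = (0,4) ∈ E(G2) ✓
  (1,2) → (φ(1),φ(2)) = (3,6) ∈ E(G2) ✓
  (1,3) → (φ(1),φ(3)) = (2,6) ∈ E(G2) ✓
  (1,4) → (φ(1),φ(4)) = (6,7) ∈ E(G2) ✓
  (1,5) → (φ(1),φ(5)) = (5,6) ∈ E(G2) ✓
  (1,6) → (φ(1),φ(6)) = (1,6) ∈ E(G2) ✓
  (1,7) → (φ(1),φ(7)) = (0,6) ∈ E(G2) ✓
  (2,5) → (φ(2),φ(5)) = (3,5) ∈ E(G2) ✓
  (3,6) → (φ(3),φ(6)) = (1,2) ∈ E(G2) ✓
  (4,5) → (φ(4),φ(5)) = (5,7) ∈ E(G2) ✓
  (5,6) → (φ(5),φ(6)) = (1,5) ∈ E(G2) ✓
  (5,7) → (φ(5),φ(7)) = (0,5) ∈ E(G2) ✓
  (6,7) → (φ(6),φ(7)) = (0,1) ∈ E(G2) ✓
All 16 edges of G1 map to edges of G2, and |E(G1)| = |E(G2)| = 16, so φ is a bijection on edges as well as vertices. Hence G1 ≅ G2.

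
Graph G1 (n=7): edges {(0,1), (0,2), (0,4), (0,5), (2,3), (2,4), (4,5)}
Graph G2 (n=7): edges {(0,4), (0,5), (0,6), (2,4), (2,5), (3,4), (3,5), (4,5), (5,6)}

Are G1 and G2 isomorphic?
No, not isomorphic

The graphs are NOT isomorphic.

Degrees in G1: deg(0)=4, deg(1)=1, deg(2)=3, deg(3)=1, deg(4)=3, deg(5)=2, deg(6)=0.
Sorted degree sequence of G1: [4, 3, 3, 2, 1, 1, 0].
Degrees in G2: deg(0)=3, deg(1)=0, deg(2)=2, deg(3)=2, deg(4)=4, deg(5)=5, deg(6)=2.
Sorted degree sequence of G2: [5, 4, 3, 2, 2, 2, 0].
The (sorted) degree sequence is an isomorphism invariant, so since G1 and G2 have different degree sequences they cannot be isomorphic.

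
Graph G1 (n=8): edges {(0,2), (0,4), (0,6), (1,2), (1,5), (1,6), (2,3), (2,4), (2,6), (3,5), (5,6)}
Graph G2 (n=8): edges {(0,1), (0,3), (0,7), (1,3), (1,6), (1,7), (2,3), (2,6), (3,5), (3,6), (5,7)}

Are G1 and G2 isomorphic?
Yes, isomorphic

The graphs are isomorphic.
One valid mapping φ: V(G1) → V(G2): 0→6, 1→0, 2→3, 3→5, 4→2, 5→7, 6→1, 7→4

Verify φ preserves adjacency — for each edge of G1, its image is an edge of G2:
  (0,2) → (φ(0),φ(2)) = (3,6) ∈ E(G2) ✓
  (0,4) → (φ(0),φ(4)) = (2,6) ∈ E(G2) ✓
  (0,6) → (φ(0),φ(6)) = (1,6) ∈ E(G2) ✓
  (1,2) → (φ(1),φ(2)) = (0,3) ∈ E(G2) ✓
  (1,5) → (φ(1),φ(5)) = (0,7) ∈ E(G2) ✓
  (1,6) → (φ(1),φ(6)) = (0,1) ∈ E(G2) ✓
  (2,3) → (φ(2),φ(3)) = (3,5) ∈ E(G2) ✓
  (2,4) → (φ(2),φ(4)) = (2,3) ∈ E(G2) ✓
  (2,6) → (φ(2),φ(6)) = (1,3) ∈ E(G2) ✓
  (3,5) → (φ(3),φ(5)) = (5,7) ∈ E(G2) ✓
  (5,6) → (φ(5),φ(6)) = (1,7) ∈ E(G2) ✓
All 11 edges of G1 map to edges of G2, and |E(G1)| = |E(G2)| = 11, so φ is a bijection on edges as well as vertices. Hence G1 ≅ G2.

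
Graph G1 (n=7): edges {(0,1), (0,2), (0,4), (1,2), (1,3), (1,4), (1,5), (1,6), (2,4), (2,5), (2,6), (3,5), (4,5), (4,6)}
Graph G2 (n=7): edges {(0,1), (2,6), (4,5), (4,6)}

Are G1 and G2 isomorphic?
No, not isomorphic

The graphs are NOT isomorphic.

Counting triangles (3-cliques): G1 has 11, G2 has 0.
Triangle count is an isomorphism invariant, so differing triangle counts rule out isomorphism.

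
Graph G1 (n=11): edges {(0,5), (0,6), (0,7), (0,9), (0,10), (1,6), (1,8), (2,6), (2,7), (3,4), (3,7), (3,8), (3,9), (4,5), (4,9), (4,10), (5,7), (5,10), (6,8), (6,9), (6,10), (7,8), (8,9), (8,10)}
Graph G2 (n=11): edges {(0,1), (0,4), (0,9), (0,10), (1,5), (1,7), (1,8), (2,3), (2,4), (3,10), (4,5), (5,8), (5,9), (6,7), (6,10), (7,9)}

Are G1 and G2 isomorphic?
No, not isomorphic

The graphs are NOT isomorphic.

Degrees in G1: deg(0)=5, deg(1)=2, deg(2)=2, deg(3)=4, deg(4)=4, deg(5)=4, deg(6)=6, deg(7)=5, deg(8)=6, deg(9)=5, deg(10)=5.
Sorted degree sequence of G1: [6, 6, 5, 5, 5, 5, 4, 4, 4, 2, 2].
Degrees in G2: deg(0)=4, deg(1)=4, deg(2)=2, deg(3)=2, deg(4)=3, deg(5)=4, deg(6)=2, deg(7)=3, deg(8)=2, deg(9)=3, deg(10)=3.
Sorted degree sequence of G2: [4, 4, 4, 3, 3, 3, 3, 2, 2, 2, 2].
The (sorted) degree sequence is an isomorphism invariant, so since G1 and G2 have different degree sequences they cannot be isomorphic.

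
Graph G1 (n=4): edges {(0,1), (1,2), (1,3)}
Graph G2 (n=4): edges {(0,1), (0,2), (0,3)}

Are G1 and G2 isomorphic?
Yes, isomorphic

The graphs are isomorphic.
One valid mapping φ: V(G1) → V(G2): 0→1, 1→0, 2→2, 3→3

Verify φ preserves adjacency — for each edge of G1, its image is an edge of G2:
  (0,1) → (φ(0),φ(1)) = (0,1) ∈ E(G2) ✓
  (1,2) → (φ(1),φ(2)) = (0,2) ∈ E(G2) ✓
  (1,3) → (φ(1),φ(3)) = (0,3) ∈ E(G2) ✓
All 3 edges of G1 map to edges of G2, and |E(G1)| = |E(G2)| = 3, so φ is a bijection on edges as well as vertices. Hence G1 ≅ G2.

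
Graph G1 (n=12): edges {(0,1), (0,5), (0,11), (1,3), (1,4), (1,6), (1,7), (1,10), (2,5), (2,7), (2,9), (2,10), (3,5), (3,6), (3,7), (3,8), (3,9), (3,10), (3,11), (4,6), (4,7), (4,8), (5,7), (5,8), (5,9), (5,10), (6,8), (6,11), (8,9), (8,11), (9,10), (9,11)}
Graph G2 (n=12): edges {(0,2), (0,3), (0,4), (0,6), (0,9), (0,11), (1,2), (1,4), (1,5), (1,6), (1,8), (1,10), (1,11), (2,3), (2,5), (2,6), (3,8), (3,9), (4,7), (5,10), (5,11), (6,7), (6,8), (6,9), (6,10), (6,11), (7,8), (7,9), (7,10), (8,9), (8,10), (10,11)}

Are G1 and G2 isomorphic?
Yes, isomorphic

The graphs are isomorphic.
One valid mapping φ: V(G1) → V(G2): 0→4, 1→0, 2→5, 3→6, 4→3, 5→1, 6→9, 7→2, 8→8, 9→10, 10→11, 11→7

Verify φ preserves adjacency — for each edge of G1, its image is an edge of G2:
  (0,1) → (φ(0),φ(1)) = (0,4) ∈ E(G2) ✓
  (0,5) → (φ(0),φ(5)) = (1,4) ∈ E(G2) ✓
  (0,11) → (φ(0),φ(11)) = (4,7) ∈ E(G2) ✓
  (1,3) → (φ(1),φ(3)) = (0,6) ∈ E(G2) ✓
  (1,4) → (φ(1),φ(4)) = (0,3) ∈ E(G2) ✓
  (1,6) → (φ(1),φ(6)) = (0,9) ∈ E(G2) ✓
  (1,7) → (φ(1),φ(7)) = (0,2) ∈ E(G2) ✓
  (1,10) → (φ(1),φ(10)) = (0,11) ∈ E(G2) ✓
  (2,5) → (φ(2),φ(5)) = (1,5) ∈ E(G2) ✓
  (2,7) → (φ(2),φ(7)) = (2,5) ∈ E(G2) ✓
  (2,9) → (φ(2),φ(9)) = (5,10) ∈ E(G2) ✓
  (2,10) → (φ(2),φ(10)) = (5,11) ∈ E(G2) ✓
  (3,5) → (φ(3),φ(5)) = (1,6) ∈ E(G2) ✓
  (3,6) → (φ(3),φ(6)) = (6,9) ∈ E(G2) ✓
  (3,7) → (φ(3),φ(7)) = (2,6) ∈ E(G2) ✓
  (3,8) → (φ(3),φ(8)) = (6,8) ∈ E(G2) ✓
  (3,9) → (φ(3),φ(9)) = (6,10) ∈ E(G2) ✓
  (3,10) → (φ(3),φ(10)) = (6,11) ∈ E(G2) ✓
  (3,11) → (φ(3),φ(11)) = (6,7) ∈ E(G2) ✓
  (4,6) → (φ(4),φ(6)) = (3,9) ∈ E(G2) ✓
  (4,7) → (φ(4),φ(7)) = (2,3) ∈ E(G2) ✓
  (4,8) → (φ(4),φ(8)) = (3,8) ∈ E(G2) ✓
  (5,7) → (φ(5),φ(7)) = (1,2) ∈ E(G2) ✓
  (5,8) → (φ(5),φ(8)) = (1,8) ∈ E(G2) ✓
  (5,9) → (φ(5),φ(9)) = (1,10) ∈ E(G2) ✓
  (5,10) → (φ(5),φ(10)) = (1,11) ∈ E(G2) ✓
  (6,8) → (φ(6),φ(8)) = (8,9) ∈ E(G2) ✓
  (6,11) → (φ(6),φ(11)) = (7,9) ∈ E(G2) ✓
  (8,9) → (φ(8),φ(9)) = (8,10) ∈ E(G2) ✓
  (8,11) → (φ(8),φ(11)) = (7,8) ∈ E(G2) ✓
  (9,10) → (φ(9),φ(10)) = (10,11) ∈ E(G2) ✓
  (9,11) → (φ(9),φ(11)) = (7,10) ∈ E(G2) ✓
All 32 edges of G1 map to edges of G2, and |E(G1)| = |E(G2)| = 32, so φ is a bijection on edges as well as vertices. Hence G1 ≅ G2.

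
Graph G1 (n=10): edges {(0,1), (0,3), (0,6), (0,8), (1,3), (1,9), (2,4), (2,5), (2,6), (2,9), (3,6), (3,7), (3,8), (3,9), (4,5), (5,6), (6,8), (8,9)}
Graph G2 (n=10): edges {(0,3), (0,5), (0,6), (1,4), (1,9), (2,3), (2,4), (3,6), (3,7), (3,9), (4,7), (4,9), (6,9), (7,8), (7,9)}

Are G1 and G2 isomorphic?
No, not isomorphic

The graphs are NOT isomorphic.

Degrees in G1: deg(0)=4, deg(1)=3, deg(2)=4, deg(3)=6, deg(4)=2, deg(5)=3, deg(6)=5, deg(7)=1, deg(8)=4, deg(9)=4.
Sorted degree sequence of G1: [6, 5, 4, 4, 4, 4, 3, 3, 2, 1].
Degrees in G2: deg(0)=3, deg(1)=2, deg(2)=2, deg(3)=5, deg(4)=4, deg(5)=1, deg(6)=3, deg(7)=4, deg(8)=1, deg(9)=5.
Sorted degree sequence of G2: [5, 5, 4, 4, 3, 3, 2, 2, 1, 1].
The (sorted) degree sequence is an isomorphism invariant, so since G1 and G2 have different degree sequences they cannot be isomorphic.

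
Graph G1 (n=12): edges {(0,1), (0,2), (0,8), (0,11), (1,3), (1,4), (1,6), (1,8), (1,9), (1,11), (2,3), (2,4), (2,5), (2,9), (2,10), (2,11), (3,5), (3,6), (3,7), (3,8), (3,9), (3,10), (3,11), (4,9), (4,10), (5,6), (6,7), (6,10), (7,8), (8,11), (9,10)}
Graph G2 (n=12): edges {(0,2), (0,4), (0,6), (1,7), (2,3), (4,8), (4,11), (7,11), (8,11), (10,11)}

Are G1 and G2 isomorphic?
No, not isomorphic

The graphs are NOT isomorphic.

Connected components of G1: 1 component(s) with vertex sets [[0, 1, 2, 3, 4, 5, 6, 7, 8, 9, 10, 11]], sizes [12].
Connected components of G2: 3 component(s) with vertex sets [[5], [9], [0, 1, 2, 3, 4, 6, 7, 8, 10, 11]], sizes [1, 1, 10].
The number of connected components (and the multiset of component sizes) is an isomorphism invariant — an isomorphism maps each component of G1 bijectively onto a component of G2. Since G1 has 1 component(s) and G2 has 3, they cannot be isomorphic.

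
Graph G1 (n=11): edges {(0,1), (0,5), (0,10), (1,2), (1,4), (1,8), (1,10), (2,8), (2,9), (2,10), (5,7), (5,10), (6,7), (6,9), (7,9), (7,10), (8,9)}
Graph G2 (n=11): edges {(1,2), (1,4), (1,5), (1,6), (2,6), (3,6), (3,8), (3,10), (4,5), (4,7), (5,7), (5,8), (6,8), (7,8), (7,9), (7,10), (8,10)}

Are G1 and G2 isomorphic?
Yes, isomorphic

The graphs are isomorphic.
One valid mapping φ: V(G1) → V(G2): 0→10, 1→7, 2→5, 3→0, 4→9, 5→3, 6→2, 7→6, 8→4, 9→1, 10→8

Verify φ preserves adjacency — for each edge of G1, its image is an edge of G2:
  (0,1) → (φ(0),φ(1)) = (7,10) ∈ E(G2) ✓
  (0,5) → (φ(0),φ(5)) = (3,10) ∈ E(G2) ✓
  (0,10) → (φ(0),φ(10)) = (8,10) ∈ E(G2) ✓
  (1,2) → (φ(1),φ(2)) = (5,7) ∈ E(G2) ✓
  (1,4) → (φ(1),φ(4)) = (7,9) ∈ E(G2) ✓
  (1,8) → (φ(1),φ(8)) = (4,7) ∈ E(G2) ✓
  (1,10) → (φ(1),φ(10)) = (7,8) ∈ E(G2) ✓
  (2,8) → (φ(2),φ(8)) = (4,5) ∈ E(G2) ✓
  (2,9) → (φ(2),φ(9)) = (1,5) ∈ E(G2) ✓
  (2,10) → (φ(2),φ(10)) = (5,8) ∈ E(G2) ✓
  (5,7) → (φ(5),φ(7)) = (3,6) ∈ E(G2) ✓
  (5,10) → (φ(5),φ(10)) = (3,8) ∈ E(G2) ✓
  (6,7) → (φ(6),φ(7)) = (2,6) ∈ E(G2) ✓
  (6,9) → (φ(6),φ(9)) = (1,2) ∈ E(G2) ✓
  (7,9) → (φ(7),φ(9)) = (1,6) ∈ E(G2) ✓
  (7,10) → (φ(7),φ(10)) = (6,8) ∈ E(G2) ✓
  (8,9) → (φ(8),φ(9)) = (1,4) ∈ E(G2) ✓
All 17 edges of G1 map to edges of G2, and |E(G1)| = |E(G2)| = 17, so φ is a bijection on edges as well as vertices. Hence G1 ≅ G2.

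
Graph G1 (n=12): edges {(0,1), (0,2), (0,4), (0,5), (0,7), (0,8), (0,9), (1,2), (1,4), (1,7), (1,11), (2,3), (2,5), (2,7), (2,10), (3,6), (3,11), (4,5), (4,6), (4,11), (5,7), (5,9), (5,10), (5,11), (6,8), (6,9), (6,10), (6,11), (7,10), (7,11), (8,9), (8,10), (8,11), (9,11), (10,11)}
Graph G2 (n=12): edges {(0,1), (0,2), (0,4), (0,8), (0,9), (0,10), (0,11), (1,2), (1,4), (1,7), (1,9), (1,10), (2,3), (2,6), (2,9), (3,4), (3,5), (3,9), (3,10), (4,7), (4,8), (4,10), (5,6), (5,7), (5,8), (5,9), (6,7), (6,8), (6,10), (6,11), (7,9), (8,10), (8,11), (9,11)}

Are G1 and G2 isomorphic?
No, not isomorphic

The graphs are NOT isomorphic.

Degrees in G1: deg(0)=7, deg(1)=5, deg(2)=6, deg(3)=3, deg(4)=5, deg(5)=7, deg(6)=6, deg(7)=6, deg(8)=5, deg(9)=5, deg(10)=6, deg(11)=9.
Sorted degree sequence of G1: [9, 7, 7, 6, 6, 6, 6, 5, 5, 5, 5, 3].
Degrees in G2: deg(0)=7, deg(1)=6, deg(2)=5, deg(3)=5, deg(4)=6, deg(5)=5, deg(6)=6, deg(7)=5, deg(8)=6, deg(9)=7, deg(10)=6, deg(11)=4.
Sorted degree sequence of G2: [7, 7, 6, 6, 6, 6, 6, 5, 5, 5, 5, 4].
The (sorted) degree sequence is an isomorphism invariant, so since G1 and G2 have different degree sequences they cannot be isomorphic.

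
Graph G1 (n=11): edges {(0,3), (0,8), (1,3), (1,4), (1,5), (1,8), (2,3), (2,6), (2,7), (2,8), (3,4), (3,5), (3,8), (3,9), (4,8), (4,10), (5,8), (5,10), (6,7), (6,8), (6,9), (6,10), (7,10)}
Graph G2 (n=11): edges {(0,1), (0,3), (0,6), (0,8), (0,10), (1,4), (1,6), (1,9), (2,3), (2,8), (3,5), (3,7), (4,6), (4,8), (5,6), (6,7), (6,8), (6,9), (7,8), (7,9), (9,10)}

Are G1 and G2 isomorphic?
No, not isomorphic

The graphs are NOT isomorphic.

Counting triangles (3-cliques): G1 has 12, G2 has 7.
Triangle count is an isomorphism invariant, so differing triangle counts rule out isomorphism.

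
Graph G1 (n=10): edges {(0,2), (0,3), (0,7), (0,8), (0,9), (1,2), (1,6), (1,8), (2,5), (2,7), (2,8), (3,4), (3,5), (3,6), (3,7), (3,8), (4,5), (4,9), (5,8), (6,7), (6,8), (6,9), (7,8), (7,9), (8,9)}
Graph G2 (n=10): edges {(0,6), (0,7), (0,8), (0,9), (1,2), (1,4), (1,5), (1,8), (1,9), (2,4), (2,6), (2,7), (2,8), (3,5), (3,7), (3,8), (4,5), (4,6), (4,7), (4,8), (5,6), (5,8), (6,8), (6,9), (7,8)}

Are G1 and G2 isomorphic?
Yes, isomorphic

The graphs are isomorphic.
One valid mapping φ: V(G1) → V(G2): 0→2, 1→3, 2→7, 3→6, 4→9, 5→0, 6→5, 7→4, 8→8, 9→1

Verify φ preserves adjacency — for each edge of G1, its image is an edge of G2:
  (0,2) → (φ(0),φ(2)) = (2,7) ∈ E(G2) ✓
  (0,3) → (φ(0),φ(3)) = (2,6) ∈ E(G2) ✓
  (0,7) → (φ(0),φ(7)) = (2,4) ∈ E(G2) ✓
  (0,8) → (φ(0),φ(8)) = (2,8) ∈ E(G2) ✓
  (0,9) → (φ(0),φ(9)) = (1,2) ∈ E(G2) ✓
  (1,2) → (φ(1),φ(2)) = (3,7) ∈ E(G2) ✓
  (1,6) → (φ(1),φ(6)) = (3,5) ∈ E(G2) ✓
  (1,8) → (φ(1),φ(8)) = (3,8) ∈ E(G2) ✓
  (2,5) → (φ(2),φ(5)) = (0,7) ∈ E(G2) ✓
  (2,7) → (φ(2),φ(7)) = (4,7) ∈ E(G2) ✓
  (2,8) → (φ(2),φ(8)) = (7,8) ∈ E(G2) ✓
  (3,4) → (φ(3),φ(4)) = (6,9) ∈ E(G2) ✓
  (3,5) → (φ(3),φ(5)) = (0,6) ∈ E(G2) ✓
  (3,6) → (φ(3),φ(6)) = (5,6) ∈ E(G2) ✓
  (3,7) → (φ(3),φ(7)) = (4,6) ∈ E(G2) ✓
  (3,8) → (φ(3),φ(8)) = (6,8) ∈ E(G2) ✓
  (4,5) → (φ(4),φ(5)) = (0,9) ∈ E(G2) ✓
  (4,9) → (φ(4),φ(9)) = (1,9) ∈ E(G2) ✓
  (5,8) → (φ(5),φ(8)) = (0,8) ∈ E(G2) ✓
  (6,7) → (φ(6),φ(7)) = (4,5) ∈ E(G2) ✓
  (6,8) → (φ(6),φ(8)) = (5,8) ∈ E(G2) ✓
  (6,9) → (φ(6),φ(9)) = (1,5) ∈ E(G2) ✓
  (7,8) → (φ(7),φ(8)) = (4,8) ∈ E(G2) ✓
  (7,9) → (φ(7),φ(9)) = (1,4) ∈ E(G2) ✓
  (8,9) → (φ(8),φ(9)) = (1,8) ∈ E(G2) ✓
All 25 edges of G1 map to edges of G2, and |E(G1)| = |E(G2)| = 25, so φ is a bijection on edges as well as vertices. Hence G1 ≅ G2.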